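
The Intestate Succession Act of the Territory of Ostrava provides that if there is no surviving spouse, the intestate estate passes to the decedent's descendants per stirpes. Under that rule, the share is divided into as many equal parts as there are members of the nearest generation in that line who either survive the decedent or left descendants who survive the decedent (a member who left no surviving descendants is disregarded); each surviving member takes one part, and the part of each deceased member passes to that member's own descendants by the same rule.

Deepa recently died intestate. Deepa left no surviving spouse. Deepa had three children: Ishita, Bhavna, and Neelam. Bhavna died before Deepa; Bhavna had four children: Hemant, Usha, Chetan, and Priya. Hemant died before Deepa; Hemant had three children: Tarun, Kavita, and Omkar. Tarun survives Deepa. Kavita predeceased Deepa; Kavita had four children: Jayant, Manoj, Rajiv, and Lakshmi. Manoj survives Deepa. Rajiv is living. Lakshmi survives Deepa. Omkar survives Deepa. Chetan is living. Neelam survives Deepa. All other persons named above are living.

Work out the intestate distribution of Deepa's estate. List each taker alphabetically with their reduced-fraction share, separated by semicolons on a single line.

Chetan 1/12; Ishita 1/3; Jayant 1/144; Lakshmi 1/144; Manoj 1/144; Neelam 1/3; Omkar 1/36; Priya 1/12; Rajiv 1/144; Tarun 1/36; Usha 1/12

There is no surviving spouse, so the entire estate passes to Deepa's descendants per stirpes.
The estate is divided into 3 equal shares of 1/3 among Ishita, Bhavna, Neelam.
Ishita is living and takes 1/3.
Bhavna predeceased; the 1/3 allotted to Bhavna's branch passes to Bhavna's issue by representation.
The 1/3 is divided into 4 equal shares of 1/12 among Hemant, Usha, Chetan, Priya.
Hemant predeceased; the 1/12 allotted to Hemant's branch passes to Hemant's issue by representation.
The 1/12 is divided into 3 equal shares of 1/36 among Tarun, Kavita, Omkar.
Tarun is living and takes 1/36.
Kavita predeceased; the 1/36 allotted to Kavita's branch passes to Kavita's issue by representation.
The 1/36 is divided into 4 equal shares of 1/144 among Jayant, Manoj, Rajiv, Lakshmi.
Jayant is living and takes 1/144.
Manoj is living and takes 1/144.
Rajiv is living and takes 1/144.
Lakshmi is living and takes 1/144.
Omkar is living and takes 1/36.
Usha is living and takes 1/12.
Chetan is living and takes 1/12.
Priya is living and takes 1/12.
Neelam is living and takes 1/3.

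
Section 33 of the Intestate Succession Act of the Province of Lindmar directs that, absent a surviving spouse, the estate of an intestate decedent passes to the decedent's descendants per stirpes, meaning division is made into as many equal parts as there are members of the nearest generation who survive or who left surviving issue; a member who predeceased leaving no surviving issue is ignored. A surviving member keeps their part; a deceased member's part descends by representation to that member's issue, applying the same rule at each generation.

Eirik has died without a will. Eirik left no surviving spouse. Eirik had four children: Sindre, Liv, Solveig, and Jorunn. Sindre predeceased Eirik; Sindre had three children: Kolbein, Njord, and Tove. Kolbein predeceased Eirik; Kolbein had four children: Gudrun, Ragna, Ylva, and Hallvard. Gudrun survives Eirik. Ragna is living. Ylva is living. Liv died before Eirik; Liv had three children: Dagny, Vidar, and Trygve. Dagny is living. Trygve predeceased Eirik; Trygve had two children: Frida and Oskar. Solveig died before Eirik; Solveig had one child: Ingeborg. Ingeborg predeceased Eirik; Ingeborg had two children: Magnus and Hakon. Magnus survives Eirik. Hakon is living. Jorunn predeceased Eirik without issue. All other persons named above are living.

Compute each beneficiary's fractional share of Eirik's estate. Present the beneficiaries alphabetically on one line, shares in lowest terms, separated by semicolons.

There is no surviving spouse, so the entire estate passes to Eirik's descendants per stirpes.
Jorunn left no surviving issue, so that branch lapses and is disregarded.
The estate is divided into 3 equal shares of 1/3 among Sindre, Liv, Solveig.
Sindre predeceased; the 1/3 allotted to Sindre's branch passes to Sindre's issue by representation.
The 1/3 is divided into 3 equal shares of 1/9 among Kolbein, Njord, Tove.
Kolbein predeceased; the 1/9 allotted to Kolbein's branch passes to Kolbein's issue by representation.
The 1/9 is divided into 4 equal shares of 1/36 among Gudrun, Ragna, Ylva, Hallvard.
Gudrun is living and takes 1/36.
Ragna is living and takes 1/36.
Ylva is living and takes 1/36.
Hallvard is living and takes 1/36.
Njord is living and takes 1/9.
Tove is living and takes 1/9.
Liv predeceased; the 1/3 allotted to Liv's branch passes to Liv's issue by representation.
The 1/3 is divided into 3 equal shares of 1/9 among Dagny, Vidar, Trygve.
Dagny is living and takes 1/9.
Vidar is living and takes 1/9.
Trygve predeceased; the 1/9 allotted to Trygve's branch passes to Trygve's issue by representation.
The 1/9 is divided into 2 equal shares of 1/18 among Frida, Oskar.
Frida is living and takes 1/18.
Oskar is living and takes 1/18.
Solveig predeceased; the 1/3 allotted to Solveig's branch passes to Solveig's issue by representation.
Ingeborg's line is the sole branch at this level, so the full 1/3 passes to Ingeborg's issue by representation.
The 1/3 is divided into 2 equal shares of 1/6 among Magnus, Hakon.
Magnus is living and takes 1/6.
Hakon is living and takes 1/6.

Dagny 1/9; Frida 1/18; Gudrun 1/36; Hakon 1/6; Hallvard 1/36; Magnus 1/6; Njord 1/9; Oskar 1/18; Ragna 1/36; Tove 1/9; Vidar 1/9; Ylva 1/36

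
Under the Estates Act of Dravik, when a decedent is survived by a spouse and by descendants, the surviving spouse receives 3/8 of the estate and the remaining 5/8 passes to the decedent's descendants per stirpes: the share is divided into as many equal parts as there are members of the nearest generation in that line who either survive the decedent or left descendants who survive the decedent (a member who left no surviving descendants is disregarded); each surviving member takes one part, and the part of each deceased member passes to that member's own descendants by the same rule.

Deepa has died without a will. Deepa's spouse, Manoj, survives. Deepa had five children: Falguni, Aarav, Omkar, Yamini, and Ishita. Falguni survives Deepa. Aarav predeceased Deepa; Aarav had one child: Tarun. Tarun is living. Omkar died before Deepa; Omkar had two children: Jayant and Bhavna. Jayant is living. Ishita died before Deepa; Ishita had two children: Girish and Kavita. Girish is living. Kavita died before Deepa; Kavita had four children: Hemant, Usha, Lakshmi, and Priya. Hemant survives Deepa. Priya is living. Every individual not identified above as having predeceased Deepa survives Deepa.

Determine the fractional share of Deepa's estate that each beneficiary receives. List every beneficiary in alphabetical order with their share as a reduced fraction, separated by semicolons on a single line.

Bhavna 1/16; Falguni 1/8; Girish 1/16; Hemant 1/64; Jayant 1/16; Lakshmi 1/64; Manoj 3/8; Priya 1/64; Tarun 1/8; Usha 1/64; Yamini 1/8

Manoj, as surviving spouse, takes 3/8.
The remaining 5/8 passes to Deepa's descendants per stirpes.
The 5/8 is divided into 5 equal shares of 1/8 among Falguni, Aarav, Omkar, Yamini, Ishita.
Falguni is living and takes 1/8.
Aarav predeceased; the 1/8 allotted to Aarav's branch passes to Aarav's issue by representation.
Tarun is the sole taker at this level and receives the full 1/8.
Omkar predeceased; the 1/8 allotted to Omkar's branch passes to Omkar's issue by representation.
The 1/8 is divided into 2 equal shares of 1/16 among Jayant, Bhavna.
Jayant is living and takes 1/16.
Bhavna is living and takes 1/16.
Yamini is living and takes 1/8.
Ishita predeceased; the 1/8 allotted to Ishita's branch passes to Ishita's issue by representation.
The 1/8 is divided into 2 equal shares of 1/16 among Girish, Kavita.
Girish is living and takes 1/16.
Kavita predeceased; the 1/16 allotted to Kavita's branch passes to Kavita's issue by representation.
The 1/16 is divided into 4 equal shares of 1/64 among Hemant, Usha, Lakshmi, Priya.
Hemant is living and takes 1/64.
Usha is living and takes 1/64.
Lakshmi is living and takes 1/64.
Priya is living and takes 1/64.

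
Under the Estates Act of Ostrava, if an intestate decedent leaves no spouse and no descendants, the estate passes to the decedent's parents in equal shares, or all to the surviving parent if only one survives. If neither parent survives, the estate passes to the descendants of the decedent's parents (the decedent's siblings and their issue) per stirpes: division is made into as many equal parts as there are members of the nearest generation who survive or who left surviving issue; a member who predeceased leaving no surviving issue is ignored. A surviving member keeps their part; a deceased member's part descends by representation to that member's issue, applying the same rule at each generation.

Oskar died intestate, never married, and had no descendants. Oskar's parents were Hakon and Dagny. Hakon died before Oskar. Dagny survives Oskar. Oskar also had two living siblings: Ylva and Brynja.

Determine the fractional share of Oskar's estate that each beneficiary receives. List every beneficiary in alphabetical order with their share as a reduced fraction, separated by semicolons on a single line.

Dagny 1

Only one parent, Dagny, survives, so Dagny takes the entire estate. The siblings take nothing because a surviving parent has priority.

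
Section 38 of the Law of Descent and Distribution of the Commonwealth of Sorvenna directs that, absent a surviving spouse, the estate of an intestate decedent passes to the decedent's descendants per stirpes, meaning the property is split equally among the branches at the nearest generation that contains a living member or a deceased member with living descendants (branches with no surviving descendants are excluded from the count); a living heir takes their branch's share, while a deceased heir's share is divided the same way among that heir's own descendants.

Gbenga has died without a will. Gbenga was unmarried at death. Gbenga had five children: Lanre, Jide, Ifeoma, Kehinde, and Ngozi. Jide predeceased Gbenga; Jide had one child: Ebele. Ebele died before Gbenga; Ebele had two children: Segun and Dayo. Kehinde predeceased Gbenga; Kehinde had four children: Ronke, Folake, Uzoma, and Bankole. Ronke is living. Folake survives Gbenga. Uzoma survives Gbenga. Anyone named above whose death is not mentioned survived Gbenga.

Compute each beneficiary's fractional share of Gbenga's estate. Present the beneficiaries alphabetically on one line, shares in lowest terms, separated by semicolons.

There is no surviving spouse, so the entire estate passes to Gbenga's descendants per stirpes.
The estate is divided into 5 equal shares of 1/5 among Lanre, Jide, Ifeoma, Kehinde, Ngozi.
Lanre is living and takes 1/5.
Jide predeceased; the 1/5 allotted to Jide's branch passes to Jide's issue by representation.
Ebele's line is the sole branch at this level, so the full 1/5 passes to Ebele's issue by representation.
The 1/5 is divided into 2 equal shares of 1/10 among Segun, Dayo.
Segun is living and takes 1/10.
Dayo is living and takes 1/10.
Ifeoma is living and takes 1/5.
Kehinde predeceased; the 1/5 allotted to Kehinde's branch passes to Kehinde's issue by representation.
The 1/5 is divided into 4 equal shares of 1/20 among Ronke, Folake, Uzoma, Bankole.
Ronke is living and takes 1/20.
Folake is living and takes 1/20.
Uzoma is living and takes 1/20.
Bankole is living and takes 1/20.
Ngozi is living and takes 1/5.

Bankole 1/20; Dayo 1/10; Folake 1/20; Ifeoma 1/5; Lanre 1/5; Ngozi 1/5; Ronke 1/20; Segun 1/10; Uzoma 1/20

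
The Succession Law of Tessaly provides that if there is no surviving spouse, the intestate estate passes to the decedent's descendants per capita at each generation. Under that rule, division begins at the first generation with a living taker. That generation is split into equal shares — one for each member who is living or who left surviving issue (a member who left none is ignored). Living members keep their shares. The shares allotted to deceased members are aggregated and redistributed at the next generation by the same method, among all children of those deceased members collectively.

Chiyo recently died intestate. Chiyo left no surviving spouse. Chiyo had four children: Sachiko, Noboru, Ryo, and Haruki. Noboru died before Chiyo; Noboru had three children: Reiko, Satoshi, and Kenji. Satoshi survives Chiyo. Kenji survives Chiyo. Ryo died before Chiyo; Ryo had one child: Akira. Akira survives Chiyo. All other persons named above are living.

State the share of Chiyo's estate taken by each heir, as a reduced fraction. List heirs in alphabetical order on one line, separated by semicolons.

Akira 1/8; Haruki 1/4; Kenji 1/8; Reiko 1/8; Sachiko 1/4; Satoshi 1/8

There is no surviving spouse, so the entire estate passes to Chiyo's descendants per capita at each generation.
At generation 1 (Sachiko, Noboru, Ryo, Haruki) there are 4 shares of (1)/4 = 1/4 each.
Living: Sachiko and Haruki — each takes 1/4.
Deceased: Noboru and Ryo. Their combined 1/2 is pooled and carried to generation 2.
At generation 2 (Reiko, Satoshi, Kenji, Akira) there are 4 shares of (1/2)/4 = 1/8 each.
Living: Reiko, Satoshi, Kenji, and Akira — each takes 1/8.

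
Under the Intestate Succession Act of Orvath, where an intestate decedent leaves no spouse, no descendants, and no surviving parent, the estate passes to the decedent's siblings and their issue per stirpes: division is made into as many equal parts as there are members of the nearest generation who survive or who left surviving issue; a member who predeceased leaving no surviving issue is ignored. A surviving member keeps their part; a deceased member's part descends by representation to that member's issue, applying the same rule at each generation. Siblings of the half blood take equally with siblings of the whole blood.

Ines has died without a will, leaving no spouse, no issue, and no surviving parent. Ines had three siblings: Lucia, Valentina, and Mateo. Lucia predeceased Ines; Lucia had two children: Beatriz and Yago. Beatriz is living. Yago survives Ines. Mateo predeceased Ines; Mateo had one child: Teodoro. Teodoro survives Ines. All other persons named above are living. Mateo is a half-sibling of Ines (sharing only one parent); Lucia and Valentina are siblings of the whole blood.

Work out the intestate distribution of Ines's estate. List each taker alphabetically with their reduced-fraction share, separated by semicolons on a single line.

Beatriz 1/6; Teodoro 1/3; Valentina 1/3; Yago 1/6

No spouse, descendants, or parent survives, so the estate passes to Ines's siblings per stirpes.
Half-blood and whole-blood siblings take equally under the stated rule.
The estate is divided into 3 equal shares of 1/3 among Lucia, Valentina, Mateo.
Lucia predeceased; the 1/3 allotted to Lucia's branch passes to Lucia's issue by representation.
The 1/3 is divided into 2 equal shares of 1/6 among Beatriz, Yago.
Beatriz is living and takes 1/6.
Yago is living and takes 1/6.
Valentina is living and takes 1/3.
Mateo predeceased; the 1/3 allotted to Mateo's branch passes to Mateo's issue by representation.
Teodoro is the sole taker at this level and receives the full 1/3.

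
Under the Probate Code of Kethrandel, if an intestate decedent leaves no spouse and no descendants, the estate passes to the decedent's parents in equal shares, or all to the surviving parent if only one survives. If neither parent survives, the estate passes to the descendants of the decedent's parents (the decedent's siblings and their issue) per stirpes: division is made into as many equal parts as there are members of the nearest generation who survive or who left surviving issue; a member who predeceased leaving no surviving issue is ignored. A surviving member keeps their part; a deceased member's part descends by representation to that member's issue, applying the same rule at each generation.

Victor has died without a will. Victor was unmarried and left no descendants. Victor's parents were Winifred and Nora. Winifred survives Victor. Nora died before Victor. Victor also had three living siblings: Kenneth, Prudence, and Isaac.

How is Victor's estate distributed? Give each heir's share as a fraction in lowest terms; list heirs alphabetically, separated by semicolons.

Winifred 1

Only one parent, Winifred, survives, so Winifred takes the entire estate. The siblings take nothing because a surviving parent has priority.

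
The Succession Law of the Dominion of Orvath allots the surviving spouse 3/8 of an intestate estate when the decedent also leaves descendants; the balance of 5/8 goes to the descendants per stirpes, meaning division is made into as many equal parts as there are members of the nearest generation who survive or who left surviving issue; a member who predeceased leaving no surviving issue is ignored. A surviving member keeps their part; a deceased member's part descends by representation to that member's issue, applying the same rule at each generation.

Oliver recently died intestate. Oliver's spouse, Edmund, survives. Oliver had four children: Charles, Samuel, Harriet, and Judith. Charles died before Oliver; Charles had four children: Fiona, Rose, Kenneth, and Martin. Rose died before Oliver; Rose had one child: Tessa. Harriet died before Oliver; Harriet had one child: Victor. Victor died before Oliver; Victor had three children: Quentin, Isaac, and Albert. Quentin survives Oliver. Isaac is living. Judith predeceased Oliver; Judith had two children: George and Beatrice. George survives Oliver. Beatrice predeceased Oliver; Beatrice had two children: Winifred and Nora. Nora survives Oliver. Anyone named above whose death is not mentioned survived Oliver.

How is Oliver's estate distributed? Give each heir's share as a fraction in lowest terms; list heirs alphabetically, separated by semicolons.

Albert 5/96; Edmund 3/8; Fiona 5/128; George 5/64; Isaac 5/96; Kenneth 5/128; Martin 5/128; Nora 5/128; Quentin 5/96; Samuel 5/32; Tessa 5/128; Winifred 5/128

Edmund, as surviving spouse, takes 3/8.
The remaining 5/8 passes to Oliver's descendants per stirpes.
The 5/8 is divided into 4 equal shares of 5/32 among Charles, Samuel, Harriet, Judith.
Charles predeceased; the 5/32 allotted to Charles's branch passes to Charles's issue by representation.
The 5/32 is divided into 4 equal shares of 5/128 among Fiona, Rose, Kenneth, Martin.
Fiona is living and takes 5/128.
Rose predeceased; the 5/128 allotted to Rose's branch passes to Rose's issue by representation.
Tessa is the sole taker at this level and receives the full 5/128.
Kenneth is living and takes 5/128.
Martin is living and takes 5/128.
Samuel is living and takes 5/32.
Harriet predeceased; the 5/32 allotted to Harriet's branch passes to Harriet's issue by representation.
Victor's line is the sole branch at this level, so the full 5/32 passes to Victor's issue by representation.
The 5/32 is divided into 3 equal shares of 5/96 among Quentin, Isaac, Albert.
Quentin is living and takes 5/96.
Isaac is living and takes 5/96.
Albert is living and takes 5/96.
Judith predeceased; the 5/32 allotted to Judith's branch passes to Judith's issue by representation.
The 5/32 is divided into 2 equal shares of 5/64 among George, Beatrice.
George is living and takes 5/64.
Beatrice predeceased; the 5/64 allotted to Beatrice's branch passes to Beatrice's issue by representation.
The 5/64 is divided into 2 equal shares of 5/128 among Winifred, Nora.
Winifred is living and takes 5/128.
Nora is living and takes 5/128.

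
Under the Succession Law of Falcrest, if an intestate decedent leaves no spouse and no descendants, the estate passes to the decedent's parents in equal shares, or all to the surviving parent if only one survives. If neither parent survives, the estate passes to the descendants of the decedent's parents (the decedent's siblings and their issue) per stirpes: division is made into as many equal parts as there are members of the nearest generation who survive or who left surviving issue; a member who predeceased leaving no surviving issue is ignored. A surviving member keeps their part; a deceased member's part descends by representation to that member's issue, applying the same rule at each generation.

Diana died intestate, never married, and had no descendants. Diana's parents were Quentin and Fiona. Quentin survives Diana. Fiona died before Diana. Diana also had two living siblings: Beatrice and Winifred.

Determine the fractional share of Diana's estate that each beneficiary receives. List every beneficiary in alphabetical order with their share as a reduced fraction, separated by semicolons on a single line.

Only one parent, Quentin, survives, so Quentin takes the entire estate. The siblings take nothing because a surviving parent has priority.

Quentin 1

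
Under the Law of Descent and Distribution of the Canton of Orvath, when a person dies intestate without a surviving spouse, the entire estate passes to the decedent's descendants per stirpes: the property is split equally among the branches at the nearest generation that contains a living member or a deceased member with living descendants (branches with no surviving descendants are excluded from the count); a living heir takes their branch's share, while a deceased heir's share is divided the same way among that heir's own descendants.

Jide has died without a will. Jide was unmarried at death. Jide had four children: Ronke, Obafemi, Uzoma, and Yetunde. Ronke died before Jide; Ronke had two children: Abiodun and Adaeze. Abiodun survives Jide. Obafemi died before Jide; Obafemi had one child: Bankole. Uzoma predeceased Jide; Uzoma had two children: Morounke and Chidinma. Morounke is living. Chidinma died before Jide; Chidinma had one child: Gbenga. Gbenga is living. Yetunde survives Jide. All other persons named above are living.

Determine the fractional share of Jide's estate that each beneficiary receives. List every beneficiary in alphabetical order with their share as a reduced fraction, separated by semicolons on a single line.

There is no surviving spouse, so the entire estate passes to Jide's descendants per stirpes.
The estate is divided into 4 equal shares of 1/4 among Ronke, Obafemi, Uzoma, Yetunde.
Ronke predeceased; the 1/4 allotted to Ronke's branch passes to Ronke's issue by representation.
The 1/4 is divided into 2 equal shares of 1/8 among Abiodun, Adaeze.
Abiodun is living and takes 1/8.
Adaeze is living and takes 1/8.
Obafemi predeceased; the 1/4 allotted to Obafemi's branch passes to Obafemi's issue by representation.
Bankole is the sole taker at this level and receives the full 1/4.
Uzoma predeceased; the 1/4 allotted to Uzoma's branch passes to Uzoma's issue by representation.
The 1/4 is divided into 2 equal shares of 1/8 among Morounke, Chidinma.
Morounke is living and takes 1/8.
Chidinma predeceased; the 1/8 allotted to Chidinma's branch passes to Chidinma's issue by representation.
Gbenga is the sole taker at this level and receives the full 1/8.
Yetunde is living and takes 1/4.

Abiodun 1/8; Adaeze 1/8; Bankole 1/4; Gbenga 1/8; Morounke 1/8; Yetunde 1/4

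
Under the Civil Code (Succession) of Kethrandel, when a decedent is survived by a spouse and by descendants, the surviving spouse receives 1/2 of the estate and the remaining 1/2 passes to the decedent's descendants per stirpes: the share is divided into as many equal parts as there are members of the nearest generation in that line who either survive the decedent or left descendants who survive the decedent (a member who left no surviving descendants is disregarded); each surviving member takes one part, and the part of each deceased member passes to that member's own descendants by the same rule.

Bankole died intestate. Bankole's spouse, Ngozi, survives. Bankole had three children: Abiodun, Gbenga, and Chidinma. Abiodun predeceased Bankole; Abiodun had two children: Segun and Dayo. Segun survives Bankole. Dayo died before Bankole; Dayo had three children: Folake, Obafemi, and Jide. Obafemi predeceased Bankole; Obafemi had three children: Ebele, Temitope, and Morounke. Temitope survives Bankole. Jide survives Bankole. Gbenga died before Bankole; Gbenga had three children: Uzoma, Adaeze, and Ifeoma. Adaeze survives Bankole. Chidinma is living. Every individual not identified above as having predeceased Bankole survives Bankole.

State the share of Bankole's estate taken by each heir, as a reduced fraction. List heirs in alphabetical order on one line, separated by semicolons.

Ngozi, as surviving spouse, takes 1/2.
The remaining 1/2 passes to Bankole's descendants per stirpes.
The 1/2 is divided into 3 equal shares of 1/6 among Abiodun, Gbenga, Chidinma.
Abiodun predeceased; the 1/6 allotted to Abiodun's branch passes to Abiodun's issue by representation.
The 1/6 is divided into 2 equal shares of 1/12 among Segun, Dayo.
Segun is living and takes 1/12.
Dayo predeceased; the 1/12 allotted to Dayo's branch passes to Dayo's issue by representation.
The 1/12 is divided into 3 equal shares of 1/36 among Folake, Obafemi, Jide.
Folake is living and takes 1/36.
Obafemi predeceased; the 1/36 allotted to Obafemi's branch passes to Obafemi's issue by representation.
The 1/36 is divided into 3 equal shares of 1/108 among Ebele, Temitope, Morounke.
Ebele is living and takes 1/108.
Temitope is living and takes 1/108.
Morounke is living and takes 1/108.
Jide is living and takes 1/36.
Gbenga predeceased; the 1/6 allotted to Gbenga's branch passes to Gbenga's issue by representation.
The 1/6 is divided into 3 equal shares of 1/18 among Uzoma, Adaeze, Ifeoma.
Uzoma is living and takes 1/18.
Adaeze is living and takes 1/18.
Ifeoma is living and takes 1/18.
Chidinma is living and takes 1/6.

Adaeze 1/18; Chidinma 1/6; Ebele 1/108; Folake 1/36; Ifeoma 1/18; Jide 1/36; Morounke 1/108; Ngozi 1/2; Segun 1/12; Temitope 1/108; Uzoma 1/18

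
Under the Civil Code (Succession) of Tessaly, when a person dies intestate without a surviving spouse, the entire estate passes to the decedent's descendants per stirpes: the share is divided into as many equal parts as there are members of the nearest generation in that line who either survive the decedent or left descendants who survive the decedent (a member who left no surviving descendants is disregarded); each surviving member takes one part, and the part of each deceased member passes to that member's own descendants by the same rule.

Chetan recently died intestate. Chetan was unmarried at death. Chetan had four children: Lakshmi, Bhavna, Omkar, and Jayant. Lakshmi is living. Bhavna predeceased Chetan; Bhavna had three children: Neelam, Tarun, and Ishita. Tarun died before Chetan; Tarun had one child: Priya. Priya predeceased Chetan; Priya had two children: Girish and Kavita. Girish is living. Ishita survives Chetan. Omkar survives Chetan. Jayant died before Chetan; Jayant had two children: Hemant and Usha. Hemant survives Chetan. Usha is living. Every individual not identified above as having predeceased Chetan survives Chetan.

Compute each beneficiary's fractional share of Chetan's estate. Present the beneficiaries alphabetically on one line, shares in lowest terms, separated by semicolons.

Girish 1/24; Hemant 1/8; Ishita 1/12; Kavita 1/24; Lakshmi 1/4; Neelam 1/12; Omkar 1/4; Usha 1/8

There is no surviving spouse, so the entire estate passes to Chetan's descendants per stirpes.
The estate is divided into 4 equal shares of 1/4 among Lakshmi, Bhavna, Omkar, Jayant.
Lakshmi is living and takes 1/4.
Bhavna predeceased; the 1/4 allotted to Bhavna's branch passes to Bhavna's issue by representation.
The 1/4 is divided into 3 equal shares of 1/12 among Neelam, Tarun, Ishita.
Neelam is living and takes 1/12.
Tarun predeceased; the 1/12 allotted to Tarun's branch passes to Tarun's issue by representation.
Priya's line is the sole branch at this level, so the full 1/12 passes to Priya's issue by representation.
The 1/12 is divided into 2 equal shares of 1/24 among Girish, Kavita.
Girish is living and takes 1/24.
Kavita is living and takes 1/24.
Ishita is living and takes 1/12.
Omkar is living and takes 1/4.
Jayant predeceased; the 1/4 allotted to Jayant's branch passes to Jayant's issue by representation.
The 1/4 is divided into 2 equal shares of 1/8 among Hemant, Usha.
Hemant is living and takes 1/8.
Usha is living and takes 1/8.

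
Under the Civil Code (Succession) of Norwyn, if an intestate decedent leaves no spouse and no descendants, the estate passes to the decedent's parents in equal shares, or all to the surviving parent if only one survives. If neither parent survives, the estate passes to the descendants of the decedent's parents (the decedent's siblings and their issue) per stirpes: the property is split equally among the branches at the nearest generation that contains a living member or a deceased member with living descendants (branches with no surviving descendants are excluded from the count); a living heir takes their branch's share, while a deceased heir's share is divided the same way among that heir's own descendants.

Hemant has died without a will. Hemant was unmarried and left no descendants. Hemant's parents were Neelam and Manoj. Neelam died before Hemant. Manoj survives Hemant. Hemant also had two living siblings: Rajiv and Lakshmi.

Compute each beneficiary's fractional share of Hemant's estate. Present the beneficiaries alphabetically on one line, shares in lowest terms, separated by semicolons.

Only one parent, Manoj, survives, so Manoj takes the entire estate. The siblings take nothing because a surviving parent has priority.

Manoj 1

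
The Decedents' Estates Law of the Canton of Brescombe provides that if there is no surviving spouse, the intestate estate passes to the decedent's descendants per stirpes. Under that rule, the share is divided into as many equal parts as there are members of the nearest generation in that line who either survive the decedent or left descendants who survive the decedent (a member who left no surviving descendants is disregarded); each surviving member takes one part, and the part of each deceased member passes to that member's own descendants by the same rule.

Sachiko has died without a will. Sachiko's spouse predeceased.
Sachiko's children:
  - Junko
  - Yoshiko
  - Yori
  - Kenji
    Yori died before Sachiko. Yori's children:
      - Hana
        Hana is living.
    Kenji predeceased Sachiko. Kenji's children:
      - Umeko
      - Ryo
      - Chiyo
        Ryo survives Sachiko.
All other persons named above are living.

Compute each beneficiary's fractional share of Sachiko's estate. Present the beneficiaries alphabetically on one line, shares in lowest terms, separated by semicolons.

Chiyo 1/12; Hana 1/4; Junko 1/4; Ryo 1/12; Umeko 1/12; Yoshiko 1/4

There is no surviving spouse, so the entire estate passes to Sachiko's descendants per stirpes.
The estate is divided into 4 equal shares of 1/4 among Junko, Yoshiko, Yori, Kenji.
Junko is living and takes 1/4.
Yoshiko is living and takes 1/4.
Yori predeceased; the 1/4 allotted to Yori's branch passes to Yori's issue by representation.
Hana is the sole taker at this level and receives the full 1/4.
Kenji predeceased; the 1/4 allotted to Kenji's branch passes to Kenji's issue by representation.
The 1/4 is divided into 3 equal shares of 1/12 among Umeko, Ryo, Chiyo.
Umeko is living and takes 1/12.
Ryo is living and takes 1/12.
Chiyo is living and takes 1/12.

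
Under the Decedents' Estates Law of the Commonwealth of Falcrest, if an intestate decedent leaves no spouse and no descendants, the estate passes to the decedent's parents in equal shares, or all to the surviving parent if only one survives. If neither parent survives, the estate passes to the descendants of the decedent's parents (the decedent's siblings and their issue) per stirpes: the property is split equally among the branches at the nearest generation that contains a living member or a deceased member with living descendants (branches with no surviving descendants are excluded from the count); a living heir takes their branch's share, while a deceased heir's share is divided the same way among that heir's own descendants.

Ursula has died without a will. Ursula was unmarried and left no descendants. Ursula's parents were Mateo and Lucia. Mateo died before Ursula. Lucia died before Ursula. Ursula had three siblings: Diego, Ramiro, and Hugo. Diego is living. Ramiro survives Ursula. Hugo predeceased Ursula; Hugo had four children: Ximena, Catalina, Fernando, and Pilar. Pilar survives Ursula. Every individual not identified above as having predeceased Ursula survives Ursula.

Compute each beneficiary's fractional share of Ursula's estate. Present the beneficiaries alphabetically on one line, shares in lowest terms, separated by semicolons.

Neither parent survives and there are no descendants, so the estate passes to Ursula's siblings and their issue per stirpes.
The estate is divided into 3 equal shares of 1/3 among Diego, Ramiro, Hugo.
Diego is living and takes 1/3.
Ramiro is living and takes 1/3.
Hugo predeceased; the 1/3 allotted to Hugo's branch passes to Hugo's issue by representation.
The 1/3 is divided into 4 equal shares of 1/12 among Ximena, Catalina, Fernando, Pilar.
Ximena is living and takes 1/12.
Catalina is living and takes 1/12.
Fernando is living and takes 1/12.
Pilar is living and takes 1/12.

Catalina 1/12; Diego 1/3; Fernando 1/12; Pilar 1/12; Ramiro 1/3; Ximena 1/12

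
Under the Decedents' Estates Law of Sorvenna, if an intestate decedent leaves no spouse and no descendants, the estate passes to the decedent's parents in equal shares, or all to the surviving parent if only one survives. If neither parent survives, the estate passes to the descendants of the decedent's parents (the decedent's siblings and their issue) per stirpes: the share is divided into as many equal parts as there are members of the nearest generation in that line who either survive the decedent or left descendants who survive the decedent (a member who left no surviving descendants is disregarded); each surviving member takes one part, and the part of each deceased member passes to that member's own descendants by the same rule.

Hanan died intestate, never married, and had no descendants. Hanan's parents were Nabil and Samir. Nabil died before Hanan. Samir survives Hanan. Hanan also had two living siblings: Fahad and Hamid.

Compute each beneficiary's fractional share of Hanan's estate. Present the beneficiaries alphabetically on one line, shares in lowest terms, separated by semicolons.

Only one parent, Samir, survives, so Samir takes the entire estate. The siblings take nothing because a surviving parent has priority.

Samir 1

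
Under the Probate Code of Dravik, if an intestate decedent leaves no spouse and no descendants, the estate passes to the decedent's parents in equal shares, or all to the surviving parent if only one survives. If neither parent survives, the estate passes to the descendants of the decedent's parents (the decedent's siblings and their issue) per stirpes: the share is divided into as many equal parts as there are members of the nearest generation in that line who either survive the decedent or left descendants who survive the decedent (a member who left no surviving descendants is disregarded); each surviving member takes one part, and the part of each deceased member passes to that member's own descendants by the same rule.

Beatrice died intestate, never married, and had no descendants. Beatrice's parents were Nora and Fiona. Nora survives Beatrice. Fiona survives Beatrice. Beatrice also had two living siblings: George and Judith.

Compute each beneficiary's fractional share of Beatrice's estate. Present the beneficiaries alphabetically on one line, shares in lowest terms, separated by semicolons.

Both parents survive, so Nora and Fiona each take 1/2. The siblings take nothing because a surviving parent has priority.

Fiona 1/2; Nora 1/2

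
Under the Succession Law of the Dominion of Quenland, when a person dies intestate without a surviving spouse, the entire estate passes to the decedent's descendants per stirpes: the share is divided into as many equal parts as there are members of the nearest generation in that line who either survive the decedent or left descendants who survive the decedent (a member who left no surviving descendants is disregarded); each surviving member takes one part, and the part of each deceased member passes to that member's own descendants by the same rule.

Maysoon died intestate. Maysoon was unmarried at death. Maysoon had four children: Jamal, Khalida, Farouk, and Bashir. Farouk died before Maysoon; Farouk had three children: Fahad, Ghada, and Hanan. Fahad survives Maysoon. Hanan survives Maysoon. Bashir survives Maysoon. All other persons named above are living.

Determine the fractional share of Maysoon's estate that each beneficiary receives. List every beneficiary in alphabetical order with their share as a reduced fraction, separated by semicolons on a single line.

Bashir 1/4; Fahad 1/12; Ghada 1/12; Hanan 1/12; Jamal 1/4; Khalida 1/4

There is no surviving spouse, so the entire estate passes to Maysoon's descendants per stirpes.
The estate is divided into 4 equal shares of 1/4 among Jamal, Khalida, Farouk, Bashir.
Jamal is living and takes 1/4.
Khalida is living and takes 1/4.
Farouk predeceased; the 1/4 allotted to Farouk's branch passes to Farouk's issue by representation.
The 1/4 is divided into 3 equal shares of 1/12 among Fahad, Ghada, Hanan.
Fahad is living and takes 1/12.
Ghada is living and takes 1/12.
Hanan is living and takes 1/12.
Bashir is living and takes 1/4.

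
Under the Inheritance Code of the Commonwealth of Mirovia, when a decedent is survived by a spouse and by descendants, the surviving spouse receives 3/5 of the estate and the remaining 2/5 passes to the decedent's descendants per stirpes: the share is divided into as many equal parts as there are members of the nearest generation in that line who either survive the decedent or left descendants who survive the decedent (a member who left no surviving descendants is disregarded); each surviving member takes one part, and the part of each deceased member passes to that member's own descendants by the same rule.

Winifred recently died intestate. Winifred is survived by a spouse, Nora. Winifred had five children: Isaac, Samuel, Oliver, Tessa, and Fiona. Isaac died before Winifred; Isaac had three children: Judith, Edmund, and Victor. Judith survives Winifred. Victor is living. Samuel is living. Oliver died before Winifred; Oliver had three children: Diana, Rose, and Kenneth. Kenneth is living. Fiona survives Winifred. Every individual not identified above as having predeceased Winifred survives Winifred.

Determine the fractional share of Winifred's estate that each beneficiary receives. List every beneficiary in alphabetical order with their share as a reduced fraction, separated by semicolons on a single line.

Diana 2/75; Edmund 2/75; Fiona 2/25; Judith 2/75; Kenneth 2/75; Nora 3/5; Rose 2/75; Samuel 2/25; Tessa 2/25; Victor 2/75

Nora, as surviving spouse, takes 3/5.
The remaining 2/5 passes to Winifred's descendants per stirpes.
The 2/5 is divided into 5 equal shares of 2/25 among Isaac, Samuel, Oliver, Tessa, Fiona.
Isaac predeceased; the 2/25 allotted to Isaac's branch passes to Isaac's issue by representation.
The 2/25 is divided into 3 equal shares of 2/75 among Judith, Edmund, Victor.
Judith is living and takes 2/75.
Edmund is living and takes 2/75.
Victor is living and takes 2/75.
Samuel is living and takes 2/25.
Oliver predeceased; the 2/25 allotted to Oliver's branch passes to Oliver's issue by representation.
The 2/25 is divided into 3 equal shares of 2/75 among Diana, Rose, Kenneth.
Diana is living and takes 2/75.
Rose is living and takes 2/75.
Kenneth is living and takes 2/75.
Tessa is living and takes 2/25.
Fiona is living and takes 2/25.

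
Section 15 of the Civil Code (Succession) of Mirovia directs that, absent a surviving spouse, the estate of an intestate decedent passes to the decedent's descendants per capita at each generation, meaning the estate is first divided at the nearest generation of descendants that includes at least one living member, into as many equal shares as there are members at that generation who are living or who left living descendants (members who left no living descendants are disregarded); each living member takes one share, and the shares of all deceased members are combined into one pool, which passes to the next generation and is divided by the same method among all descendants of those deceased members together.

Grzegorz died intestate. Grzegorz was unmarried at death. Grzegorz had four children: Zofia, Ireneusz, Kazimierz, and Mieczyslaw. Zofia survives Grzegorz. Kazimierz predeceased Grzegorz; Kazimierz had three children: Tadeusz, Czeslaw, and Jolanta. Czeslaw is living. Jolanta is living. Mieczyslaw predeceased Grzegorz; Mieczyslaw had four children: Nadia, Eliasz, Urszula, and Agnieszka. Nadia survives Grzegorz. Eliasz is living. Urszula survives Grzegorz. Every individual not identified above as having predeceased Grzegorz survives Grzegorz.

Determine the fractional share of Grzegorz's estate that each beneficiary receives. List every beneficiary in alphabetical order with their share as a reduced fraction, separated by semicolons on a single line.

There is no surviving spouse, so the entire estate passes to Grzegorz's descendants per capita at each generation.
At generation 1 (Zofia, Ireneusz, Kazimierz, Mieczyslaw) there are 4 shares of (1)/4 = 1/4 each.
Living: Zofia and Ireneusz — each takes 1/4.
Deceased: Kazimierz and Mieczyslaw. Their combined 1/2 is pooled and carried to generation 2.
At generation 2 (Tadeusz, Czeslaw, Jolanta, Nadia, Eliasz, Urszula, Agnieszka) there are 7 shares of (1/2)/7 = 1/14 each.
Living: Tadeusz, Czeslaw, Jolanta, Nadia, Eliasz, Urszula, and Agnieszka — each takes 1/14.

Agnieszka 1/14; Czeslaw 1/14; Eliasz 1/14; Ireneusz 1/4; Jolanta 1/14; Nadia 1/14; Tadeusz 1/14; Urszula 1/14; Zofia 1/4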